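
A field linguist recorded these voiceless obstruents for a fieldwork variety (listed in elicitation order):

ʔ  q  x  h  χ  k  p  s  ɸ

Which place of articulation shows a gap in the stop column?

place of articulation  stop      fricative
bilabial          p         ɸ       
alveolar          —         s       
velar             k         x       
uvular            q         χ       
glottal           ʔ         h       
Every place of articulation has a stop member except alveolar, where /t/ would be expected.

alveolar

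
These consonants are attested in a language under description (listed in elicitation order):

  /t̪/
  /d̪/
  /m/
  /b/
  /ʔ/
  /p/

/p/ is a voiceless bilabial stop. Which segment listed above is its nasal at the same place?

/m/

The nasal at the same place is a bilabial nasal — in this inventory, /m/.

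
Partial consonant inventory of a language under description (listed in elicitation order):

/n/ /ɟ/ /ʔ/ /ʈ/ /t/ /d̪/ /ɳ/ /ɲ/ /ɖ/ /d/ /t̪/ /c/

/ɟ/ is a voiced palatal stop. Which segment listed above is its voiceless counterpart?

The voiceless counterpart is a voiceless palatal stop — in this inventory, /c/.

/c/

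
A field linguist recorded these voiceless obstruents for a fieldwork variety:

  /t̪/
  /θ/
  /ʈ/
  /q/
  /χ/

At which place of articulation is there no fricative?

retroflex

place of articulation  stop      fricative
dental            t̪        θ       
retroflex         ʈ         —       
uvular            q         χ       
Every place of articulation has a fricative member except retroflex, where /ʂ/ would be expected.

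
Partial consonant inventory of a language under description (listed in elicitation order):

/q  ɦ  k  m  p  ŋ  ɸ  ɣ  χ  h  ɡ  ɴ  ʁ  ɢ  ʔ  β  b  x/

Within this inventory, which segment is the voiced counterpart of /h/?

/ɦ/

/h/ is a voiceless glottal fricative.
The voiced counterpart is a voiced glottal fricative — in this inventory, /ɦ/.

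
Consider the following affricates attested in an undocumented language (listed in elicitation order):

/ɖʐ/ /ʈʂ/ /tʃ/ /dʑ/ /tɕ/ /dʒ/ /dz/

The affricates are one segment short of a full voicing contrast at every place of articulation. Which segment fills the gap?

alveolar: voiceless —, voiced /dz/.
postalveolar: voiceless /tʃ/, voiced /dʒ/.
retroflex: voiceless /ʈʂ/, voiced /ɖʐ/.
alveolo-palatal: voiceless /tɕ/, voiced /dʑ/.
The alveolar row has no voiceless member, so the gap is the voiceless alveolar affricate /ts/.

/ts/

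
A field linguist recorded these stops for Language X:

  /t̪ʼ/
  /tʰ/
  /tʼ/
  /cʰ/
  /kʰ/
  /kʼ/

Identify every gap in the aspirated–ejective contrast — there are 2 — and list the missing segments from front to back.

/t̪ʰ/, /cʼ/

place of articulation  aspirated  ejective
dental            —         t̪ʼ     
alveolar          tʰ        tʼ      
palatal           cʰ        —       
velar             kʰ        kʼ      
Gaps, from front to back: dental lacks aspirated (/t̪ʰ/); palatal lacks ejective (/cʼ/).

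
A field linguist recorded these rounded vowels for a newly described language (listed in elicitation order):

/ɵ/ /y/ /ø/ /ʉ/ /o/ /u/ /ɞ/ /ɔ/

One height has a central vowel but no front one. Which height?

height            front     central   back    
high              y         ʉ         u       
high-mid          ø         ɵ         o       
low-mid           —         ɞ         ɔ       
Every height has a front member except low-mid, where /œ/ would be expected.

low-mid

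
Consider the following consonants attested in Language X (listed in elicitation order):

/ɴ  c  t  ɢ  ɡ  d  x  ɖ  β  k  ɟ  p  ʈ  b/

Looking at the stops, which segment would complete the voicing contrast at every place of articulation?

Voiceless: /p/ (bilabial), /t/ (alveolar), /ʈ/ (retroflex), /c/ (palatal), /k/ (velar).
Voiced: /b/ (bilabial), /d/ (alveolar), /ɖ/ (retroflex), /ɟ/ (palatal), /ɡ/ (velar), /ɢ/ (uvular).
The uvular row has no voiceless member, so the gap is the voiceless uvular stop /q/.

/q/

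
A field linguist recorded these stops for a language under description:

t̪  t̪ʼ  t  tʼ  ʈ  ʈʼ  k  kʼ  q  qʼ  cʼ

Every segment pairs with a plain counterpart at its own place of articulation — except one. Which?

Dental: /t̪/ ~ /t̪ʼ/
Alveolar: /t/ ~ /tʼ/
Retroflex: /ʈ/ ~ /ʈʼ/
Velar: /k/ ~ /kʼ/
Uvular: /q/ ~ /qʼ/
Palatal: only /cʼ/ (ejective); no plain partner.
So /cʼ/ is the unpaired segment.

/cʼ/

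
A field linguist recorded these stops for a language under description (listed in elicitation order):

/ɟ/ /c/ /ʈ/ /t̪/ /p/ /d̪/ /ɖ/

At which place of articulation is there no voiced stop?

bilabial

bilabial: voiceless /p/, voiced —.
dental: voiceless /t̪/, voiced /d̪/.
retroflex: voiceless /ʈ/, voiced /ɖ/.
palatal: voiceless /c/, voiced /ɟ/.
Every place of articulation has a voiced member except bilabial, where /b/ would be expected.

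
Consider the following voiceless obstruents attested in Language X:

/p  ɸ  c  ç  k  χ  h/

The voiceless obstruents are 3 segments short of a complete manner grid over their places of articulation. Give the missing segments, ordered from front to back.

/x/, /q/, /ʔ/

bilabial: stop /p/, fricative /ɸ/.
palatal: stop /c/, fricative /ç/.
velar: stop /k/, fricative —.
uvular: stop —, fricative /χ/.
glottal: stop —, fricative /h/.
Gaps, from front to back: velar lacks fricative (/x/); uvular lacks stop (/q/); glottal lacks stop (/ʔ/).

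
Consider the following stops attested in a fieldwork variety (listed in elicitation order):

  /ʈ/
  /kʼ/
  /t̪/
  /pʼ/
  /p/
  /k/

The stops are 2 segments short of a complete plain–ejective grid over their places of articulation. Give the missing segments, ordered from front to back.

/t̪ʼ/, /ʈʼ/

Plain: /p/ (bilabial), /t̪/ (dental), /ʈ/ (retroflex), /k/ (velar).
Ejective: /pʼ/ (bilabial), /kʼ/ (velar).
Gaps, from front to back: dental lacks ejective (/t̪ʼ/); retroflex lacks ejective (/ʈʼ/).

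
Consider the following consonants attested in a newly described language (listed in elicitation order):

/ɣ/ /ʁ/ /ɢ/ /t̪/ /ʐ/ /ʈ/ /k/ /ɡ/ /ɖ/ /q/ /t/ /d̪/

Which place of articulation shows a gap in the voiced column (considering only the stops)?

alveolar

Voiceless: /t̪/ (dental), /t/ (alveolar), /ʈ/ (retroflex), /k/ (velar), /q/ (uvular).
Voiced: /d̪/ (dental), /ɖ/ (retroflex), /ɡ/ (velar), /ɢ/ (uvular).
Every place of articulation has a voiced member except alveolar, where /d/ would be expected.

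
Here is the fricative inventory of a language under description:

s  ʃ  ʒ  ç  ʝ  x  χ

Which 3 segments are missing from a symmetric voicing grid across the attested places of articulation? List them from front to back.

Voiceless: /s/ (alveolar), /ʃ/ (postalveolar), /ç/ (palatal), /x/ (velar), /χ/ (uvular).
Voiced: /ʒ/ (postalveolar), /ʝ/ (palatal).
Gaps, from front to back: alveolar lacks voiced (/z/); velar lacks voiced (/ɣ/); uvular lacks voiced (/ʁ/).

/z/, /ɣ/, /ʁ/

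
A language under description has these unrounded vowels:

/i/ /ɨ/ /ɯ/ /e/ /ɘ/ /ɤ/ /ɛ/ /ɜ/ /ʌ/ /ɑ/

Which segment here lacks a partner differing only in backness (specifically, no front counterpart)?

High: /i/ ~ /ɨ/ ~ /ɯ/
High-mid: /e/ ~ /ɘ/ ~ /ɤ/
Low-mid: /ɛ/ ~ /ɜ/ ~ /ʌ/
Low: only /ɑ/ (back); no front partner.
So /ɑ/ is the unpaired segment.

/ɑ/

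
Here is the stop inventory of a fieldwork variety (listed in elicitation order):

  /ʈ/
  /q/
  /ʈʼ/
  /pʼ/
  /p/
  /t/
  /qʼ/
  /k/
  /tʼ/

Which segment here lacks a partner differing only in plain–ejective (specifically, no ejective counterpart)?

/k/

Bilabial: /p/ ~ /pʼ/
Alveolar: /t/ ~ /tʼ/
Retroflex: /ʈ/ ~ /ʈʼ/
Uvular: /q/ ~ /qʼ/
Velar: only /k/ (plain); no ejective partner.
So /k/ is the unpaired segment.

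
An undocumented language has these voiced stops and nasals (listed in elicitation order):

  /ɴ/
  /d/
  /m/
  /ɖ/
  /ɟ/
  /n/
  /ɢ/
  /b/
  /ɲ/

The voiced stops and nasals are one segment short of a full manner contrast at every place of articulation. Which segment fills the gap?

Oral stop: /b/ (bilabial), /d/ (alveolar), /ɖ/ (retroflex), /ɟ/ (palatal), /ɢ/ (uvular).
Nasal: /m/ (bilabial), /n/ (alveolar), /ɲ/ (palatal), /ɴ/ (uvular).
The retroflex row has no nasal member, so the gap is the retroflex nasal /ɳ/.

/ɳ/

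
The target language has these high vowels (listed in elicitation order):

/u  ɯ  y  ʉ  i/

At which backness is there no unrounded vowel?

central

backness          unrounded  rounded 
front             i         y       
central           —         ʉ       
back              ɯ         u       
Every backness has an unrounded member except central, where /ɨ/ would be expected.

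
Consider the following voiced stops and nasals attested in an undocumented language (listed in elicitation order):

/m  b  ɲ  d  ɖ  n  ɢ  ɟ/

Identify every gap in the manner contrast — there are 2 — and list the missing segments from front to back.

/ɳ/, /ɴ/

Oral stop: /b/ (bilabial), /d/ (alveolar), /ɖ/ (retroflex), /ɟ/ (palatal), /ɢ/ (uvular).
Nasal: /m/ (bilabial), /n/ (alveolar), /ɲ/ (palatal).
Gaps, from front to back: retroflex lacks nasal (/ɳ/); uvular lacks nasal (/ɴ/).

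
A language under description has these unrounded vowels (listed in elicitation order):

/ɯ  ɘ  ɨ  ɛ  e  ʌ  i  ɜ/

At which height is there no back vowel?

high-mid

height            front     central   back    
high              i         ɨ         ɯ       
high-mid          e         ɘ         —       
low-mid           ɛ         ɜ         ʌ       
Every height has a back member except high-mid, where /ɤ/ would be expected.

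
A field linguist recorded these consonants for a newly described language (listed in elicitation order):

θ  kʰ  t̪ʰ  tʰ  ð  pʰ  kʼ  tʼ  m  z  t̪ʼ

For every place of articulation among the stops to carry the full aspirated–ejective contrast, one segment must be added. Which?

place of articulation  aspirated  ejective
bilabial          pʰ        —       
dental            t̪ʰ       t̪ʼ     
alveolar          tʰ        tʼ      
velar             kʰ        kʼ      
The bilabial row has no ejective member, so the gap is the ejective bilabial stop /pʼ/.

/pʼ/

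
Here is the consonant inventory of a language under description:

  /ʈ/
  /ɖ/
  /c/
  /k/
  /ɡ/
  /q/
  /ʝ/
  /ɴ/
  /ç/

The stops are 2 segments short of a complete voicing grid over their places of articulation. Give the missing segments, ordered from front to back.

/ɟ/, /ɢ/

retroflex: voiceless /ʈ/, voiced /ɖ/.
palatal: voiceless /c/, voiced —.
velar: voiceless /k/, voiced /ɡ/.
uvular: voiceless /q/, voiced —.
Gaps, from front to back: palatal lacks voiced (/ɟ/); uvular lacks voiced (/ɢ/).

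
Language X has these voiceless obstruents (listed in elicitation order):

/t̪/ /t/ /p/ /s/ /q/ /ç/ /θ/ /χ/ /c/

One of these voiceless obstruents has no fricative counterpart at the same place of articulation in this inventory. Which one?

/p/

Dental: /t̪/ ~ /θ/
Alveolar: /t/ ~ /s/
Palatal: /c/ ~ /ç/
Uvular: /q/ ~ /χ/
Bilabial: only /p/ (stop); no fricative partner.
So /p/ is the unpaired segment.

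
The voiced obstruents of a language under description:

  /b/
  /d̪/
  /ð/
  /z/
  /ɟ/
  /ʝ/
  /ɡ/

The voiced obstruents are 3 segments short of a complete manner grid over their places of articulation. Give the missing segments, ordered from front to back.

Stop: /b/ (bilabial), /d̪/ (dental), /ɟ/ (palatal), /ɡ/ (velar).
Fricative: /ð/ (dental), /z/ (alveolar), /ʝ/ (palatal).
Gaps, from front to back: bilabial lacks fricative (/β/); alveolar lacks stop (/d/); velar lacks fricative (/ɣ/).

/β/, /d/, /ɣ/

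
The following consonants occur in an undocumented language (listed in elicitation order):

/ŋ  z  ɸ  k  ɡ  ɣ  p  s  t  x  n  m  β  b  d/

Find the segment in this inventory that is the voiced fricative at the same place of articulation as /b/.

/b/ is a voiced bilabial stop.
The voiced fricative at the same place is a voiced bilabial fricative — in this inventory, /β/.

/β/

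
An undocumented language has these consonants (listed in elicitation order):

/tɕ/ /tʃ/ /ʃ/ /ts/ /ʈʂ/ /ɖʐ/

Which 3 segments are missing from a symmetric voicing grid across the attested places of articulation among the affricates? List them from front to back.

/dz/, /dʒ/, /dʑ/

alveolar: voiceless /ts/, voiced —.
postalveolar: voiceless /tʃ/, voiced —.
retroflex: voiceless /ʈʂ/, voiced /ɖʐ/.
alveolo-palatal: voiceless /tɕ/, voiced —.
Gaps, from front to back: alveolar lacks voiced (/dz/); postalveolar lacks voiced (/dʒ/); alveolo-palatal lacks voiced (/dʑ/).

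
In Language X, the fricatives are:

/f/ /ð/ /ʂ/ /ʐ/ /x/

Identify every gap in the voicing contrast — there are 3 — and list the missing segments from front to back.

/v/, /θ/, /ɣ/

place of articulation  voiceless  voiced  
labiodental       f         —       
dental            —         ð       
retroflex         ʂ         ʐ       
velar             x         —       
Gaps, from front to back: labiodental lacks voiced (/v/); dental lacks voiceless (/θ/); velar lacks voiced (/ɣ/).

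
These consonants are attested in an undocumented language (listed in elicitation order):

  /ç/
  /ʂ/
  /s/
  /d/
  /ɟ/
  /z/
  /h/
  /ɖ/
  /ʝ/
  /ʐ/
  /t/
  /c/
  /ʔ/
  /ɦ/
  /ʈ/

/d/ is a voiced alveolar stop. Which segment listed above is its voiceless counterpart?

The voiceless counterpart is a voiceless alveolar stop — in this inventory, /t/.

/t/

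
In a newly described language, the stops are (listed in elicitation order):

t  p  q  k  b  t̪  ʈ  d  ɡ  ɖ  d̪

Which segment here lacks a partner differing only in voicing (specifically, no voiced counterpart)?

Bilabial: /p/ ~ /b/
Dental: /t̪/ ~ /d̪/
Alveolar: /t/ ~ /d/
Retroflex: /ʈ/ ~ /ɖ/
Velar: /k/ ~ /ɡ/
Uvular: only /q/ (voiceless); no voiced partner.
So /q/ is the unpaired segment.

/q/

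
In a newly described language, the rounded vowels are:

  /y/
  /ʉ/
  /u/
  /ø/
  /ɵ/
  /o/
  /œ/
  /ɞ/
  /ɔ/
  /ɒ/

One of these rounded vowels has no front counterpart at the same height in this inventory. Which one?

High: /y/ ~ /ʉ/ ~ /u/
High-mid: /ø/ ~ /ɵ/ ~ /o/
Low-mid: /œ/ ~ /ɞ/ ~ /ɔ/
Low: only /ɒ/ (back); no front partner.
So /ɒ/ is the unpaired segment.

/ɒ/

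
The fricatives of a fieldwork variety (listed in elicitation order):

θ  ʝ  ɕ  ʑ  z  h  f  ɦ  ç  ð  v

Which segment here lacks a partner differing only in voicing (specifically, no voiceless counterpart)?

Labiodental: /f/ ~ /v/
Dental: /θ/ ~ /ð/
Alveolo-palatal: /ɕ/ ~ /ʑ/
Palatal: /ç/ ~ /ʝ/
Glottal: /h/ ~ /ɦ/
Alveolar: only /z/ (voiced); no voiceless partner.
So /z/ is the unpaired segment.

/z/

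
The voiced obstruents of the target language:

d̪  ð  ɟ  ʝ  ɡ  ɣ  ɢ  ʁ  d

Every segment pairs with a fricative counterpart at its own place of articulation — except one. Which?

/d/

Dental: /d̪/ ~ /ð/
Palatal: /ɟ/ ~ /ʝ/
Velar: /ɡ/ ~ /ɣ/
Uvular: /ɢ/ ~ /ʁ/
Alveolar: only /d/ (stop); no fricative partner.
So /d/ is the unpaired segment.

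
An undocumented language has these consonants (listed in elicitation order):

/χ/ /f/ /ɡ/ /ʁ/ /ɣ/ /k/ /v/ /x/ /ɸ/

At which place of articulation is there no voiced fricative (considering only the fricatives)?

Voiceless: /ɸ/ (bilabial), /f/ (labiodental), /x/ (velar), /χ/ (uvular).
Voiced: /v/ (labiodental), /ɣ/ (velar), /ʁ/ (uvular).
Every place of articulation has a voiced member except bilabial, where /β/ would be expected.

bilabial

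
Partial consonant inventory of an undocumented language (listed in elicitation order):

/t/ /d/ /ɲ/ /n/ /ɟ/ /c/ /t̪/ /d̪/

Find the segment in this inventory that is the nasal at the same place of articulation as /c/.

/ɲ/

/c/ is a voiceless palatal stop.
The nasal at the same place is a palatal nasal — in this inventory, /ɲ/.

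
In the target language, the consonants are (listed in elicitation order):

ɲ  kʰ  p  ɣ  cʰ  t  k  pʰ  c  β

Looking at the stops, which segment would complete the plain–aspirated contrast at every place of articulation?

/tʰ/

place of articulation  plain     aspirated
bilabial          p         pʰ      
alveolar          t         —       
palatal           c         cʰ      
velar             k         kʰ      
The alveolar row has no aspirated member, so the gap is the aspirated alveolar stop /tʰ/.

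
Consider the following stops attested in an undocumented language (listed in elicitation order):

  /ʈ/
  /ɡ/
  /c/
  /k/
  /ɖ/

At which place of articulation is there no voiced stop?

palatal

Voiceless: /ʈ/ (retroflex), /c/ (palatal), /k/ (velar).
Voiced: /ɖ/ (retroflex), /ɡ/ (velar).
Every place of articulation has a voiced member except palatal, where /ɟ/ would be expected.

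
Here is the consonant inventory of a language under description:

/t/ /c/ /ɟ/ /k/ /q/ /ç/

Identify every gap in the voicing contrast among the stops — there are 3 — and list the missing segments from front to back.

/d/, /ɡ/, /ɢ/

alveolar: voiceless /t/, voiced —.
palatal: voiceless /c/, voiced /ɟ/.
velar: voiceless /k/, voiced —.
uvular: voiceless /q/, voiced —.
Gaps, from front to back: alveolar lacks voiced (/d/); velar lacks voiced (/ɡ/); uvular lacks voiced (/ɢ/).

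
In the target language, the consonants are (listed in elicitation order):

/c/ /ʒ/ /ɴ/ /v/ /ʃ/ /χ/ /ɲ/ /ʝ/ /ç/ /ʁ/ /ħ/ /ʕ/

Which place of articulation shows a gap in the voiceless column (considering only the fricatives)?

labiodental

Voiceless: /ʃ/ (postalveolar), /ç/ (palatal), /χ/ (uvular), /ħ/ (pharyngeal).
Voiced: /v/ (labiodental), /ʒ/ (postalveolar), /ʝ/ (palatal), /ʁ/ (uvular), /ʕ/ (pharyngeal).
Every place of articulation has a voiceless member except labiodental, where /f/ would be expected.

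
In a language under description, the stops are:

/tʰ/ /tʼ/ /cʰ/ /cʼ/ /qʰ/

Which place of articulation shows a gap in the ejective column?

place of articulation  aspirated  ejective
alveolar          tʰ        tʼ      
palatal           cʰ        cʼ      
uvular            qʰ        —       
Every place of articulation has an ejective member except uvular, where /qʼ/ would be expected.

uvular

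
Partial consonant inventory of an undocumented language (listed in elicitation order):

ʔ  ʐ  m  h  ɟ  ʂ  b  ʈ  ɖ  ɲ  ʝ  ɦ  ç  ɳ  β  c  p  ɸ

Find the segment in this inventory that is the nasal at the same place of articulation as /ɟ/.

/ɟ/ is a voiced palatal stop.
The nasal at the same place is a palatal nasal — in this inventory, /ɲ/.

/ɲ/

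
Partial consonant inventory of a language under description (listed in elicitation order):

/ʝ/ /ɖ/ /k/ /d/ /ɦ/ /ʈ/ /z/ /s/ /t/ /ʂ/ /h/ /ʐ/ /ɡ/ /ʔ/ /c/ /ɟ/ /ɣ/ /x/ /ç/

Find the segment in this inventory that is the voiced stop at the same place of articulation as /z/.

/d/

/z/ is a voiced alveolar fricative.
The voiced stop at the same place is a voiced alveolar stop — in this inventory, /d/.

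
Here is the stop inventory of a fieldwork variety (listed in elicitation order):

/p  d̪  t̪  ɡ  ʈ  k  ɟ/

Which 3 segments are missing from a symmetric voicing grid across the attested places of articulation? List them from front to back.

/b/, /ɖ/, /c/

bilabial: voiceless /p/, voiced —.
dental: voiceless /t̪/, voiced /d̪/.
retroflex: voiceless /ʈ/, voiced —.
palatal: voiceless —, voiced /ɟ/.
velar: voiceless /k/, voiced /ɡ/.
Gaps, from front to back: bilabial lacks voiced (/b/); retroflex lacks voiced (/ɖ/); palatal lacks voiceless (/c/).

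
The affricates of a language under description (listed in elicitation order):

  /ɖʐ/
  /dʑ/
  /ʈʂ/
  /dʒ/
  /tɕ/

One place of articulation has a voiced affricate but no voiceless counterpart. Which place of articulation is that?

postalveolar

Voiceless: /ʈʂ/ (retroflex), /tɕ/ (alveolo-palatal).
Voiced: /dʒ/ (postalveolar), /ɖʐ/ (retroflex), /dʑ/ (alveolo-palatal).
Every place of articulation has a voiceless member except postalveolar, where /tʃ/ would be expected.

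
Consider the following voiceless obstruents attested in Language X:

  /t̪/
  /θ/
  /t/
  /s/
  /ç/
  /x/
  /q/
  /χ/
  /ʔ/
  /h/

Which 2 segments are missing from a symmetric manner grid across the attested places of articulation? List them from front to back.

/c/, /k/

Stop: /t̪/ (dental), /t/ (alveolar), /q/ (uvular), /ʔ/ (glottal).
Fricative: /θ/ (dental), /s/ (alveolar), /ç/ (palatal), /x/ (velar), /χ/ (uvular), /h/ (glottal).
Gaps, from front to back: palatal lacks stop (/c/); velar lacks stop (/k/).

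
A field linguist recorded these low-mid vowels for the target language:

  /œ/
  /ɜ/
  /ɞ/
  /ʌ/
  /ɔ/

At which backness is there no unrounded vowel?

backness          unrounded  rounded 
front             —         œ       
central           ɜ         ɞ       
back              ʌ         ɔ       
Every backness has an unrounded member except front, where /ɛ/ would be expected.

front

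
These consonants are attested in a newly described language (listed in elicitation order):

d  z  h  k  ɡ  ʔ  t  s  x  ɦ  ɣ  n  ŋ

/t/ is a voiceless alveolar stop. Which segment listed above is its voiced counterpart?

/d/

The voiced counterpart is a voiced alveolar stop — in this inventory, /d/.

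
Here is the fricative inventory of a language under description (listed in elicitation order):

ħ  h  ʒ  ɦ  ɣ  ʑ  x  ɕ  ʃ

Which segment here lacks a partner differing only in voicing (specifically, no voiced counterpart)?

Postalveolar: /ʃ/ ~ /ʒ/
Alveolo-palatal: /ɕ/ ~ /ʑ/
Velar: /x/ ~ /ɣ/
Glottal: /h/ ~ /ɦ/
Pharyngeal: only /ħ/ (voiceless); no voiced partner.
So /ħ/ is the unpaired segment.

/ħ/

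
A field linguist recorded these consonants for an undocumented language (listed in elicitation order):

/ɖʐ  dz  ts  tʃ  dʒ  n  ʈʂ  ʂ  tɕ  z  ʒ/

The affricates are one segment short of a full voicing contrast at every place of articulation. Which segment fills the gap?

/dʑ/

Voiceless: /ts/ (alveolar), /tʃ/ (postalveolar), /ʈʂ/ (retroflex), /tɕ/ (alveolo-palatal).
Voiced: /dz/ (alveolar), /dʒ/ (postalveolar), /ɖʐ/ (retroflex).
The alveolo-palatal row has no voiced member, so the gap is the voiced alveolo-palatal affricate /dʑ/.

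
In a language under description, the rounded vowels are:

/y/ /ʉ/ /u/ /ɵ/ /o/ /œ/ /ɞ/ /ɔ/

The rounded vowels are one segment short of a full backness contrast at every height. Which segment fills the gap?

Front: /y/ (high), /œ/ (low-mid).
Central: /ʉ/ (high), /ɵ/ (high-mid), /ɞ/ (low-mid).
Back: /u/ (high), /o/ (high-mid), /ɔ/ (low-mid).
The high-mid row has no front member, so the gap is the high-mid front rounded vowel /ø/.

/ø/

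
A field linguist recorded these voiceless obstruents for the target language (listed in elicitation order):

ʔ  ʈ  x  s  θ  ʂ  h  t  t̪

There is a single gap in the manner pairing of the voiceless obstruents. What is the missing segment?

/k/

Stop: /t̪/ (dental), /t/ (alveolar), /ʈ/ (retroflex), /ʔ/ (glottal).
Fricative: /θ/ (dental), /s/ (alveolar), /ʂ/ (retroflex), /x/ (velar), /h/ (glottal).
The velar row has no stop member, so the gap is the velar stop /k/.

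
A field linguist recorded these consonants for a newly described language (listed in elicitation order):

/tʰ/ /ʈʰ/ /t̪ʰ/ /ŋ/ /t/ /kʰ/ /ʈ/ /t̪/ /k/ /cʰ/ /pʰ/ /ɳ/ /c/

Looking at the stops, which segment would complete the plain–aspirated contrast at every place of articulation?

/p/

bilabial: plain —, aspirated /pʰ/.
dental: plain /t̪/, aspirated /t̪ʰ/.
alveolar: plain /t/, aspirated /tʰ/.
retroflex: plain /ʈ/, aspirated /ʈʰ/.
palatal: plain /c/, aspirated /cʰ/.
velar: plain /k/, aspirated /kʰ/.
The bilabial row has no plain member, so the gap is the plain bilabial stop /p/.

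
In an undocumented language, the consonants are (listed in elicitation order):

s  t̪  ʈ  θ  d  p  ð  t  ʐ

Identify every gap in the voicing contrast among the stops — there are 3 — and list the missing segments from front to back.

/b/, /d̪/, /ɖ/

Voiceless: /p/ (bilabial), /t̪/ (dental), /t/ (alveolar), /ʈ/ (retroflex).
Voiced: /d/ (alveolar).
Gaps, from front to back: bilabial lacks voiced (/b/); dental lacks voiced (/d̪/); retroflex lacks voiced (/ɖ/).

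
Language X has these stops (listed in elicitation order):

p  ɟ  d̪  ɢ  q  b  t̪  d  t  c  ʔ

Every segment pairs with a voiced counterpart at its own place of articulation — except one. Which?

/ʔ/

Bilabial: /p/ ~ /b/
Dental: /t̪/ ~ /d̪/
Alveolar: /t/ ~ /d/
Palatal: /c/ ~ /ɟ/
Uvular: /q/ ~ /ɢ/
Glottal: only /ʔ/ (voiceless); no voiced partner.
So /ʔ/ is the unpaired segment.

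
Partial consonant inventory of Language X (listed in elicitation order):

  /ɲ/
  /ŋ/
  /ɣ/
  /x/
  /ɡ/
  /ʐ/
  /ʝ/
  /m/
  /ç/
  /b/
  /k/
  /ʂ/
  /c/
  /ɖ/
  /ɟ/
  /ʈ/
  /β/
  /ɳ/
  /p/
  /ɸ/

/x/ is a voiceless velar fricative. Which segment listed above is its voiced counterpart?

/ɣ/

The voiced counterpart is a voiced velar fricative — in this inventory, /ɣ/.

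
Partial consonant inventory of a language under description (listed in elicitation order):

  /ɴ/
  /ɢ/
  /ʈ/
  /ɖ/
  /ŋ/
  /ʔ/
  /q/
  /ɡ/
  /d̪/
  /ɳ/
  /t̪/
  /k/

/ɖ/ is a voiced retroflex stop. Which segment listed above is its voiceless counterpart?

The voiceless counterpart is a voiceless retroflex stop — in this inventory, /ʈ/.

/ʈ/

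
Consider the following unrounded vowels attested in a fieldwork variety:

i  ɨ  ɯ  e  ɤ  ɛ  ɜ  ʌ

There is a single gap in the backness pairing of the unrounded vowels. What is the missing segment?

/ɘ/

high: front /i/, central /ɨ/, back /ɯ/.
high-mid: front /e/, central —, back /ɤ/.
low-mid: front /ɛ/, central /ɜ/, back /ʌ/.
The high-mid row has no central member, so the gap is the high-mid central unrounded vowel /ɘ/.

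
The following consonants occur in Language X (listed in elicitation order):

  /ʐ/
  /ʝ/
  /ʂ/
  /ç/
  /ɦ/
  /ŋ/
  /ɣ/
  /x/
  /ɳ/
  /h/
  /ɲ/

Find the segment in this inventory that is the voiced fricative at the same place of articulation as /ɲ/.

/ɲ/ is a palatal nasal.
The voiced fricative at the same place is a voiced palatal fricative — in this inventory, /ʝ/.

/ʝ/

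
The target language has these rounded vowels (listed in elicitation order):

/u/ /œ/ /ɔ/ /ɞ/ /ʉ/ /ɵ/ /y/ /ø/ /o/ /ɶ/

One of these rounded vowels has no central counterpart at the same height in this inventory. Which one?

High: /y/ ~ /ʉ/ ~ /u/
High-mid: /ø/ ~ /ɵ/ ~ /o/
Low-mid: /œ/ ~ /ɞ/ ~ /ɔ/
Low: only /ɶ/ (front); no central partner.
So /ɶ/ is the unpaired segment.

/ɶ/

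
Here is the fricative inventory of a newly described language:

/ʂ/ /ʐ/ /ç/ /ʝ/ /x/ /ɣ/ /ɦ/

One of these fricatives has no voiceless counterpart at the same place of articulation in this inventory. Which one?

Retroflex: /ʂ/ ~ /ʐ/
Palatal: /ç/ ~ /ʝ/
Velar: /x/ ~ /ɣ/
Glottal: only /ɦ/ (voiced); no voiceless partner.
So /ɦ/ is the unpaired segment.

/ɦ/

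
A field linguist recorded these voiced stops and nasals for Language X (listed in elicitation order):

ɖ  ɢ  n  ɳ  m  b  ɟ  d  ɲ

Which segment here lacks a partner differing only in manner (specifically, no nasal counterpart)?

/ɢ/

Bilabial: /b/ ~ /m/
Alveolar: /d/ ~ /n/
Retroflex: /ɖ/ ~ /ɳ/
Palatal: /ɟ/ ~ /ɲ/
Uvular: only /ɢ/ (oral stop); no nasal partner.
So /ɢ/ is the unpaired segment.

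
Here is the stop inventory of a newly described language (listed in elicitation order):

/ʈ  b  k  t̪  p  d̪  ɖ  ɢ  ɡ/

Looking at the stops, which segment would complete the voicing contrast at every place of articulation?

/q/

bilabial: voiceless /p/, voiced /b/.
dental: voiceless /t̪/, voiced /d̪/.
retroflex: voiceless /ʈ/, voiced /ɖ/.
velar: voiceless /k/, voiced /ɡ/.
uvular: voiceless —, voiced /ɢ/.
The uvular row has no voiceless member, so the gap is the voiceless uvular stop /q/.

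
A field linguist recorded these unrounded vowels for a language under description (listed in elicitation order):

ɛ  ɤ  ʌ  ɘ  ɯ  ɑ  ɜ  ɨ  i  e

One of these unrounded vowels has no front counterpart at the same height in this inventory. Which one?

High: /i/ ~ /ɨ/ ~ /ɯ/
High-mid: /e/ ~ /ɘ/ ~ /ɤ/
Low-mid: /ɛ/ ~ /ɜ/ ~ /ʌ/
Low: only /ɑ/ (back); no front partner.
So /ɑ/ is the unpaired segment.

/ɑ/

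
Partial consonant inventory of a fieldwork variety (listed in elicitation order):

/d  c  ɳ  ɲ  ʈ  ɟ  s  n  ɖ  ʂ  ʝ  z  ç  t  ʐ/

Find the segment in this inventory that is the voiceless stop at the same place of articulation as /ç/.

/ç/ is a voiceless palatal fricative.
The voiceless stop at the same place is a voiceless palatal stop — in this inventory, /c/.

/c/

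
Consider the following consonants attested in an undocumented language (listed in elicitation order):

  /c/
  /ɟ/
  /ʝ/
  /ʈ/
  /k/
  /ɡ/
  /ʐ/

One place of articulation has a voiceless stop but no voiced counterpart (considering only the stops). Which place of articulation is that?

place of articulation  voiceless  voiced  
retroflex         ʈ         —       
palatal           c         ɟ       
velar             k         ɡ       
Every place of articulation has a voiced member except retroflex, where /ɖ/ would be expected.

retroflex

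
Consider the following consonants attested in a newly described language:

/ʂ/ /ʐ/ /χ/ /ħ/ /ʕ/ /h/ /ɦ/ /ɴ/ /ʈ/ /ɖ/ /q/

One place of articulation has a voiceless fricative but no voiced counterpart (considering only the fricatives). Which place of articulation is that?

uvular

Voiceless: /ʂ/ (retroflex), /χ/ (uvular), /ħ/ (pharyngeal), /h/ (glottal).
Voiced: /ʐ/ (retroflex), /ʕ/ (pharyngeal), /ɦ/ (glottal).
Every place of articulation has a voiced member except uvular, where /ʁ/ would be expected.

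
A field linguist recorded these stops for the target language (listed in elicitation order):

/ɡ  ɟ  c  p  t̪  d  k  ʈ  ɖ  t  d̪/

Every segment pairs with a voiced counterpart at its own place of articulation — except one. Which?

Dental: /t̪/ ~ /d̪/
Alveolar: /t/ ~ /d/
Retroflex: /ʈ/ ~ /ɖ/
Palatal: /c/ ~ /ɟ/
Velar: /k/ ~ /ɡ/
Bilabial: only /p/ (voiceless); no voiced partner.
So /p/ is the unpaired segment.

/p/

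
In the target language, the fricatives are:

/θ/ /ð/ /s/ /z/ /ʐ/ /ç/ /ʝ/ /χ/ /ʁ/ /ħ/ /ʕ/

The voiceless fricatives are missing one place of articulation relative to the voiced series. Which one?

retroflex

Voiceless: /θ/ (dental), /s/ (alveolar), /ç/ (palatal), /χ/ (uvular), /ħ/ (pharyngeal).
Voiced: /ð/ (dental), /z/ (alveolar), /ʐ/ (retroflex), /ʝ/ (palatal), /ʁ/ (uvular), /ʕ/ (pharyngeal).
Every place of articulation has a voiceless member except retroflex, where /ʂ/ would be expected.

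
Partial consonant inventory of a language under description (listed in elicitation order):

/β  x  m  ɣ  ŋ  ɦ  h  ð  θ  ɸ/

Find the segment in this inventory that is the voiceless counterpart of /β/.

/ɸ/

/β/ is a voiced bilabial fricative.
The voiceless counterpart is a voiceless bilabial fricative — in this inventory, /ɸ/.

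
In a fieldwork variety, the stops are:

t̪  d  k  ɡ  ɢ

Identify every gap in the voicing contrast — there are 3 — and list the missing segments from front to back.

place of articulation  voiceless  voiced  
dental            t̪        —       
alveolar          —         d       
velar             k         ɡ       
uvular            —         ɢ       
Gaps, from front to back: dental lacks voiced (/d̪/); alveolar lacks voiceless (/t/); uvular lacks voiceless (/q/).

/d̪/, /t/, /q/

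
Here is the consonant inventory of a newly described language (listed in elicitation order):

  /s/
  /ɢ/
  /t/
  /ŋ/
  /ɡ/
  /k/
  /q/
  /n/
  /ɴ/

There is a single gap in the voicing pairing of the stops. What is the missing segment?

/d/

Voiceless: /t/ (alveolar), /k/ (velar), /q/ (uvular).
Voiced: /ɡ/ (velar), /ɢ/ (uvular).
The alveolar row has no voiced member, so the gap is the voiced alveolar stop /d/.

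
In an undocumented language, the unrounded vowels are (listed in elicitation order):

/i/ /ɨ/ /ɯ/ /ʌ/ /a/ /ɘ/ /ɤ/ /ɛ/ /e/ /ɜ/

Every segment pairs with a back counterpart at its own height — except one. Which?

High: /i/ ~ /ɨ/ ~ /ɯ/
High-mid: /e/ ~ /ɘ/ ~ /ɤ/
Low-mid: /ɛ/ ~ /ɜ/ ~ /ʌ/
Low: only /a/ (front); no back partner.
So /a/ is the unpaired segment.

/a/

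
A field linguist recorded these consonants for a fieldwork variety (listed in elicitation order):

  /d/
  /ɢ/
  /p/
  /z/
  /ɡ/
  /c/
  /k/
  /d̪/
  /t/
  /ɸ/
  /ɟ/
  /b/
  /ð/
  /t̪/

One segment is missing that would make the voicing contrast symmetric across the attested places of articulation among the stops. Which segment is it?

/q/

place of articulation  voiceless  voiced  
bilabial          p         b       
dental            t̪        d̪      
alveolar          t         d       
palatal           c         ɟ       
velar             k         ɡ       
uvular            —         ɢ       
The uvular row has no voiceless member, so the gap is the voiceless uvular stop /q/.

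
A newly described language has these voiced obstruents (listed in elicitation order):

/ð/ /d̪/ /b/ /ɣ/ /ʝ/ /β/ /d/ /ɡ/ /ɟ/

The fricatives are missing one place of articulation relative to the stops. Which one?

bilabial: stop /b/, fricative /β/.
dental: stop /d̪/, fricative /ð/.
alveolar: stop /d/, fricative —.
palatal: stop /ɟ/, fricative /ʝ/.
velar: stop /ɡ/, fricative /ɣ/.
Every place of articulation has a fricative member except alveolar, where /z/ would be expected.

alveolar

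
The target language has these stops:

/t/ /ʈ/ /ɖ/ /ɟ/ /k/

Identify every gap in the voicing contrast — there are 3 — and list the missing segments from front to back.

/d/, /c/, /ɡ/

place of articulation  voiceless  voiced  
alveolar          t         —       
retroflex         ʈ         ɖ       
palatal           —         ɟ       
velar             k         —       
Gaps, from front to back: alveolar lacks voiced (/d/); palatal lacks voiceless (/c/); velar lacks voiced (/ɡ/).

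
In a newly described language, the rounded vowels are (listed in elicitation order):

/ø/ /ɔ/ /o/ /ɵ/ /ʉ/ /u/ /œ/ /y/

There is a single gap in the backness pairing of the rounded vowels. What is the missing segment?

Front: /y/ (high), /ø/ (high-mid), /œ/ (low-mid).
Central: /ʉ/ (high), /ɵ/ (high-mid).
Back: /u/ (high), /o/ (high-mid), /ɔ/ (low-mid).
The low-mid row has no central member, so the gap is the low-mid central rounded vowel /ɞ/.

/ɞ/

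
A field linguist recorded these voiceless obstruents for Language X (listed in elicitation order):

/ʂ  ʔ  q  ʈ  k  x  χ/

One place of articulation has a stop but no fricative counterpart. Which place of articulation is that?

glottal

Stop: /ʈ/ (retroflex), /k/ (velar), /q/ (uvular), /ʔ/ (glottal).
Fricative: /ʂ/ (retroflex), /x/ (velar), /χ/ (uvular).
Every place of articulation has a fricative member except glottal, where /h/ would be expected.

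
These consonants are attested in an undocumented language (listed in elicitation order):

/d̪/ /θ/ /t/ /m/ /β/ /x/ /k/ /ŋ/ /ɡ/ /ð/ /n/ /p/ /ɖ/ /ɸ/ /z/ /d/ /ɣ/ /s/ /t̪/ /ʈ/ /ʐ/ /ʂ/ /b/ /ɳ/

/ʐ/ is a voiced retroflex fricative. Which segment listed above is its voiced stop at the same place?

/ɖ/

The voiced stop at the same place is a voiced retroflex stop — in this inventory, /ɖ/.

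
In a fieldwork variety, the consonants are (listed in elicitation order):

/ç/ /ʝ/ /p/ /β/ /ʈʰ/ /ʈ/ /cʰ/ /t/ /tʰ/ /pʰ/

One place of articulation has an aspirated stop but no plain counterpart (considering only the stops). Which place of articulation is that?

place of articulation  plain     aspirated
bilabial          p         pʰ      
alveolar          t         tʰ      
retroflex         ʈ         ʈʰ      
palatal           —         cʰ      
Every place of articulation has a plain member except palatal, where /c/ would be expected.

palatal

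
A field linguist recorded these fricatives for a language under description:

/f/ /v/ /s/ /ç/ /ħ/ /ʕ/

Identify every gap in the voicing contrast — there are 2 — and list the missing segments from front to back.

/z/, /ʝ/

place of articulation  voiceless  voiced  
labiodental       f         v       
alveolar          s         —       
palatal           ç         —       
pharyngeal        ħ         ʕ       
Gaps, from front to back: alveolar lacks voiced (/z/); palatal lacks voiced (/ʝ/).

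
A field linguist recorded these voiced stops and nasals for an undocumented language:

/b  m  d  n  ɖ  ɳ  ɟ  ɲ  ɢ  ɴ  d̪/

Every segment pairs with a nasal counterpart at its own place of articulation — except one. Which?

/d̪/

Bilabial: /b/ ~ /m/
Alveolar: /d/ ~ /n/
Retroflex: /ɖ/ ~ /ɳ/
Palatal: /ɟ/ ~ /ɲ/
Uvular: /ɢ/ ~ /ɴ/
Dental: only /d̪/ (oral stop); no nasal partner.
So /d̪/ is the unpaired segment.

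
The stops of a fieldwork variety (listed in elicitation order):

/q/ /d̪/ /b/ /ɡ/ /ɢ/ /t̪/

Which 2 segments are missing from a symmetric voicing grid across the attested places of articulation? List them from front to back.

place of articulation  voiceless  voiced  
bilabial          —         b       
dental            t̪        d̪      
velar             —         ɡ       
uvular            q         ɢ       
Gaps, from front to back: bilabial lacks voiceless (/p/); velar lacks voiceless (/k/).

/p/, /k/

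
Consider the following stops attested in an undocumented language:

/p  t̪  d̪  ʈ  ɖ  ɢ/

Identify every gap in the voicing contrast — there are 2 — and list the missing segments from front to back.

/b/, /q/

bilabial: voiceless /p/, voiced —.
dental: voiceless /t̪/, voiced /d̪/.
retroflex: voiceless /ʈ/, voiced /ɖ/.
uvular: voiceless —, voiced /ɢ/.
Gaps, from front to back: bilabial lacks voiced (/b/); uvular lacks voiceless (/q/).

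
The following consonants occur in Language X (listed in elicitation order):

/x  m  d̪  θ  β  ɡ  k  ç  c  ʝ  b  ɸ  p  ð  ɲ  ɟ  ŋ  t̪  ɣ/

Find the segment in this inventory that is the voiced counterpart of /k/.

/ɡ/

/k/ is a voiceless velar stop.
The voiced counterpart is a voiced velar stop — in this inventory, /ɡ/.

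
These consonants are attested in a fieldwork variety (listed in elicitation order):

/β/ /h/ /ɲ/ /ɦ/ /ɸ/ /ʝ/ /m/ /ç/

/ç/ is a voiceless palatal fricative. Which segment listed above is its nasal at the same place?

The nasal at the same place is a palatal nasal — in this inventory, /ɲ/.

/ɲ/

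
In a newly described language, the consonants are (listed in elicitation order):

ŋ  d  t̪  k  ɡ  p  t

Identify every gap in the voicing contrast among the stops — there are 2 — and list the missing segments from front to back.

/b/, /d̪/

Voiceless: /p/ (bilabial), /t̪/ (dental), /t/ (alveolar), /k/ (velar).
Voiced: /d/ (alveolar), /ɡ/ (velar).
Gaps, from front to back: bilabial lacks voiced (/b/); dental lacks voiced (/d̪/).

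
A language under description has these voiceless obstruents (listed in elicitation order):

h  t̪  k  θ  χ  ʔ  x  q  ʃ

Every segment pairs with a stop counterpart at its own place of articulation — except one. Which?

Dental: /t̪/ ~ /θ/
Velar: /k/ ~ /x/
Uvular: /q/ ~ /χ/
Glottal: /ʔ/ ~ /h/
Postalveolar: only /ʃ/ (fricative); no stop partner.
So /ʃ/ is the unpaired segment.

/ʃ/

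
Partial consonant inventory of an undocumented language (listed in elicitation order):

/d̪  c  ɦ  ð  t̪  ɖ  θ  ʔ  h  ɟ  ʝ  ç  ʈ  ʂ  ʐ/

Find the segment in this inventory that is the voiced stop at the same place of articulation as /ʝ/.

/ʝ/ is a voiced palatal fricative.
The voiced stop at the same place is a voiced palatal stop — in this inventory, /ɟ/.

/ɟ/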